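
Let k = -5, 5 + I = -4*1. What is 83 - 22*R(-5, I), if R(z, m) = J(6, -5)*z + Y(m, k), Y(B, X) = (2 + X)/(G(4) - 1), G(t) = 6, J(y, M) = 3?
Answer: 2131/5 ≈ 426.20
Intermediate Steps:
I = -9 (I = -5 - 4*1 = -5 - 4 = -9)
Y(B, X) = ⅖ + X/5 (Y(B, X) = (2 + X)/(6 - 1) = (2 + X)/5 = (2 + X)*(⅕) = ⅖ + X/5)
R(z, m) = -⅗ + 3*z (R(z, m) = 3*z + (⅖ + (⅕)*(-5)) = 3*z + (⅖ - 1) = 3*z - ⅗ = -⅗ + 3*z)
83 - 22*R(-5, I) = 83 - 22*(-⅗ + 3*(-5)) = 83 - 22*(-⅗ - 15) = 83 - 22*(-78/5) = 83 + 1716/5 = 2131/5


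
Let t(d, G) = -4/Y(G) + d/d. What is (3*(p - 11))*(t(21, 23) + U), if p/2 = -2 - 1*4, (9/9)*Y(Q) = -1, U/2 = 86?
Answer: -12213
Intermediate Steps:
U = 172 (U = 2*86 = 172)
Y(Q) = -1
t(d, G) = 5 (t(d, G) = -4/(-1) + d/d = -4*(-1) + 1 = 4 + 1 = 5)
p = -12 (p = 2*(-2 - 1*4) = 2*(-2 - 4) = 2*(-6) = -12)
(3*(p - 11))*(t(21, 23) + U) = (3*(-12 - 11))*(5 + 172) = (3*(-23))*177 = -69*177 = -12213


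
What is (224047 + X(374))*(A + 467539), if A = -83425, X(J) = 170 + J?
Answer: 86268547374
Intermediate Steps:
(224047 + X(374))*(A + 467539) = (224047 + (170 + 374))*(-83425 + 467539) = (224047 + 544)*384114 = 224591*384114 = 86268547374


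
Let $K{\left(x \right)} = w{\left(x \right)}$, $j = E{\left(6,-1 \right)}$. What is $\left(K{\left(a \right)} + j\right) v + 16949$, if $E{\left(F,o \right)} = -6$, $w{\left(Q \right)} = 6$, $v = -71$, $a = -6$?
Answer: $16949$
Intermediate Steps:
$j = -6$
$K{\left(x \right)} = 6$
$\left(K{\left(a \right)} + j\right) v + 16949 = \left(6 - 6\right) \left(-71\right) + 16949 = 0 \left(-71\right) + 16949 = 0 + 16949 = 16949$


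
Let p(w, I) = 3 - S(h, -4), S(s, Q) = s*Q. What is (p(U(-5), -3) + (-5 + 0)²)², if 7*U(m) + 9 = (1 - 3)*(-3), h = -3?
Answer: 256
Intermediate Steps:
U(m) = -3/7 (U(m) = -9/7 + ((1 - 3)*(-3))/7 = -9/7 + (-2*(-3))/7 = -9/7 + (⅐)*6 = -9/7 + 6/7 = -3/7)
S(s, Q) = Q*s
p(w, I) = -9 (p(w, I) = 3 - (-4)*(-3) = 3 - 1*12 = 3 - 12 = -9)
(p(U(-5), -3) + (-5 + 0)²)² = (-9 + (-5 + 0)²)² = (-9 + (-5)²)² = (-9 + 25)² = 16² = 256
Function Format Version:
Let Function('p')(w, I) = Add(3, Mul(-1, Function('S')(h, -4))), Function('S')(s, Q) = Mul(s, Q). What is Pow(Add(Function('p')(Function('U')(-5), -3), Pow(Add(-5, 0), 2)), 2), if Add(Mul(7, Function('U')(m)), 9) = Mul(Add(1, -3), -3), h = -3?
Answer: 256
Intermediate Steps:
Function('U')(m) = Rational(-3, 7) (Function('U')(m) = Add(Rational(-9, 7), Mul(Rational(1, 7), Mul(Add(1, -3), -3))) = Add(Rational(-9, 7), Mul(Rational(1, 7), Mul(-2, -3))) = Add(Rational(-9, 7), Mul(Rational(1, 7), 6)) = Add(Rational(-9, 7), Rational(6, 7)) = Rational(-3, 7))
Function('S')(s, Q) = Mul(Q, s)
Function('p')(w, I) = -9 (Function('p')(w, I) = Add(3, Mul(-1, Mul(-4, -3))) = Add(3, Mul(-1, 12)) = Add(3, -12) = -9)
Pow(Add(Function('p')(Function('U')(-5), -3), Pow(Add(-5, 0), 2)), 2) = Pow(Add(-9, Pow(Add(-5, 0), 2)), 2) = Pow(Add(-9, Pow(-5, 2)), 2) = Pow(Add(-9, 25), 2) = Pow(16, 2) = 256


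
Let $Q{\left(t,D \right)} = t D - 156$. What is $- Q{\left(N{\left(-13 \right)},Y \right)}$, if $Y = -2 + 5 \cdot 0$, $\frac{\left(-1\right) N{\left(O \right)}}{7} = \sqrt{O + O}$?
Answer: $156 - 14 i \sqrt{26} \approx 156.0 - 71.386 i$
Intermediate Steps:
$N{\left(O \right)} = - 7 \sqrt{2} \sqrt{O}$ ($N{\left(O \right)} = - 7 \sqrt{O + O} = - 7 \sqrt{2 O} = - 7 \sqrt{2} \sqrt{O}$)
$Y = -2$ ($Y = -2 + 0 = -2$)
$Q{\left(t,D \right)} = -156 + D t$ ($Q{\left(t,D \right)} = D t - 156 = -156 + D t$)
$- Q{\left(N{\left(-13 \right)},Y \right)} = - (-156 - 2 \left(- 7 \sqrt{2} \sqrt{-13}\right)) = - (-156 - 2 \left(- 7 \sqrt{2} i \sqrt{13}\right)) = - (-156 - 2 \left(- 7 i \sqrt{26}\right)) = - (-156 + 14 i \sqrt{26}) = 156 - 14 i \sqrt{26}$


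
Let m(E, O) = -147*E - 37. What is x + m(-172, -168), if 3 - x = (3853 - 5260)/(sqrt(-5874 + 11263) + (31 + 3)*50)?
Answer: 1428212150/56561 - 469*sqrt(5389)/961537 ≈ 25251.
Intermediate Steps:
m(E, O) = -37 - 147*E
x = 3 + 1407/(1700 + sqrt(5389)) (x = 3 - (3853 - 5260)/(sqrt(-5874 + 11263) + (31 + 3)*50) = 3 - (-1407)/(sqrt(5389) + 34*50) = 3 - (-1407)/(sqrt(5389) + 1700) = 3 - (-1407)/(1700 + sqrt(5389)) = 3 + 1407/(1700 + sqrt(5389)) ≈ 3.7934)
x + m(-172, -168) = (216583/56561 - 469*sqrt(5389)/961537) + (-37 - 147*(-172)) = (216583/56561 - 469*sqrt(5389)/961537) + (-37 + 25284) = (216583/56561 - 469*sqrt(5389)/961537) + 25247 = 1428212150/56561 - 469*sqrt(5389)/961537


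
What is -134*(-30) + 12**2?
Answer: 4164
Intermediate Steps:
-134*(-30) + 12**2 = 4020 + 144 = 4164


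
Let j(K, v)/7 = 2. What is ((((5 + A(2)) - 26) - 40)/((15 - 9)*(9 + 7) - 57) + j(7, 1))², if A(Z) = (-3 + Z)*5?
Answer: 25600/169 ≈ 151.48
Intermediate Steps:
j(K, v) = 14 (j(K, v) = 7*2 = 14)
A(Z) = -15 + 5*Z
((((5 + A(2)) - 26) - 40)/((15 - 9)*(9 + 7) - 57) + j(7, 1))² = ((((5 + (-15 + 5*2)) - 26) - 40)/((15 - 9)*(9 + 7) - 57) + 14)² = ((((5 + (-15 + 10)) - 26) - 40)/(6*16 - 57) + 14)² = ((((5 - 5) - 26) - 40)/(96 - 57) + 14)² = (((0 - 26) - 40)/39 + 14)² = ((-26 - 40)*(1/39) + 14)² = (-66*1/39 + 14)² = (-22/13 + 14)² = (160/13)² = 25600/169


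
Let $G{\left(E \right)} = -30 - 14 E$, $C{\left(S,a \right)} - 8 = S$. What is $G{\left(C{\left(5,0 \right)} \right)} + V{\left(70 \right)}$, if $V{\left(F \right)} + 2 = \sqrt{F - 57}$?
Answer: $-214 + \sqrt{13} \approx -210.39$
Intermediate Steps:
$C{\left(S,a \right)} = 8 + S$
$V{\left(F \right)} = -2 + \sqrt{-57 + F}$ ($V{\left(F \right)} = -2 + \sqrt{F - 57} = -2 + \sqrt{-57 + F}$)
$G{\left(C{\left(5,0 \right)} \right)} + V{\left(70 \right)} = \left(-30 - 14 \left(8 + 5\right)\right) - \left(2 - \sqrt{-57 + 70}\right) = \left(-30 - 182\right) - \left(2 - \sqrt{13}\right) = -212 - \left(2 - \sqrt{13}\right) = -214 + \sqrt{13}$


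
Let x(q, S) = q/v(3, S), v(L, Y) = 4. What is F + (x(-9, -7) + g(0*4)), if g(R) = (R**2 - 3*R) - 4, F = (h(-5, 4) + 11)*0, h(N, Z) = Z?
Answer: -25/4 ≈ -6.2500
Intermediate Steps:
x(q, S) = q/4
F = 0 (F = (4 + 11)*0 = 15*0 = 0)
g(R) = -4 + R**2 - 3*R
F + (x(-9, -7) + g(0*4)) = 0 + ((1/4)*(-9) + (-4 + (0*4)**2 - 0*4)) = 0 + (-9/4 + (-4 + 0**2 - 3*0)) = 0 + (-9/4 + (-4 + 0 + 0)) = 0 + (-9/4 - 4) = 0 - 25/4 = -25/4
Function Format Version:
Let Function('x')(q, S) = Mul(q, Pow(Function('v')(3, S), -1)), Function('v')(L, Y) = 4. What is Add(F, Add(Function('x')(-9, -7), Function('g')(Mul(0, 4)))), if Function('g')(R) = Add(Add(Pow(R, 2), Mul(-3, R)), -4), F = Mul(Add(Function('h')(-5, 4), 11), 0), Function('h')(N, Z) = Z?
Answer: Rational(-25, 4) ≈ -6.2500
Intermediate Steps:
Function('x')(q, S) = Mul(Rational(1, 4), q) (Function('x')(q, S) = Mul(q, Pow(4, -1)) = Mul(q, Rational(1, 4)) = Mul(Rational(1, 4), q))
F = 0 (F = Mul(Add(4, 11), 0) = Mul(15, 0) = 0)
Function('g')(R) = Add(-4, Pow(R, 2), Mul(-3, R))
Add(F, Add(Function('x')(-9, -7), Function('g')(Mul(0, 4)))) = Add(0, Add(Mul(Rational(1, 4), -9), Add(-4, Pow(Mul(0, 4), 2), Mul(-3, Mul(0, 4))))) = Add(0, Add(Rational(-9, 4), Add(-4, Pow(0, 2), Mul(-3, 0)))) = Add(0, Add(Rational(-9, 4), Add(-4, 0, 0))) = Add(0, Add(Rational(-9, 4), -4)) = Add(0, Rational(-25, 4)) = Rational(-25, 4)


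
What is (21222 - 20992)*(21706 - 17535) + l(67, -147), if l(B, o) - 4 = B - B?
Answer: 959334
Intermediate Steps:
l(B, o) = 4 (l(B, o) = 4 + (B - B) = 4 + 0 = 4)
(21222 - 20992)*(21706 - 17535) + l(67, -147) = (21222 - 20992)*(21706 - 17535) + 4 = 230*4171 + 4 = 959330 + 4 = 959334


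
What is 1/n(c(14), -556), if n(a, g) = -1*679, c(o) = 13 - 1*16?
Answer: -1/679 ≈ -0.0014728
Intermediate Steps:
c(o) = -3 (c(o) = 13 - 16 = -3)
n(a, g) = -679
1/n(c(14), -556) = 1/(-679) = -1/679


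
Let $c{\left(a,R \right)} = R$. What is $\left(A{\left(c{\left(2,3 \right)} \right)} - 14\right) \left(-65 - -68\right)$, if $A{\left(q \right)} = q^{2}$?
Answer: $-15$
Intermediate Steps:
$\left(A{\left(c{\left(2,3 \right)} \right)} - 14\right) \left(-65 - -68\right) = \left(3^{2} - 14\right) \left(-65 - -68\right) = \left(9 - 14\right) \left(-65 + 68\right) = \left(-5\right) 3 = -15$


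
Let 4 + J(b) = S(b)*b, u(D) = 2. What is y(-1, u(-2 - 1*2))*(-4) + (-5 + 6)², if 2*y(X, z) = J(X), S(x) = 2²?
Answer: 17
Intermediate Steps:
S(x) = 4
J(b) = -4 + 4*b
y(X, z) = -2 + 2*X (y(X, z) = (-4 + 4*X)/2 = -2 + 2*X)
y(-1, u(-2 - 1*2))*(-4) + (-5 + 6)² = (-2 + 2*(-1))*(-4) + (-5 + 6)² = (-2 - 2)*(-4) + 1² = -4*(-4) + 1 = 16 + 1 = 17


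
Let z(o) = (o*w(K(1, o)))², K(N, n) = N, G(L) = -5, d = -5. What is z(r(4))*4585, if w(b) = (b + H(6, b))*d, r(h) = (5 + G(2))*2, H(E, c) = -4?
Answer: 0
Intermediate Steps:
r(h) = 0 (r(h) = (5 - 5)*2 = 0*2 = 0)
w(b) = 20 - 5*b (w(b) = (b - 4)*(-5) = (-4 + b)*(-5) = 20 - 5*b)
z(o) = 225*o² (z(o) = (o*(20 - 5*1))² = (o*(20 - 5))² = (o*15)² = (15*o)² = 225*o²)
z(r(4))*4585 = (225*0²)*4585 = (225*0)*4585 = 0*4585 = 0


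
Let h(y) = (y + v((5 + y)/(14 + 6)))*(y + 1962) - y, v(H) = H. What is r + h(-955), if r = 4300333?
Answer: 6583541/2 ≈ 3.2918e+6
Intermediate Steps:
h(y) = -y + (1962 + y)*(1/4 + 21*y/20) (h(y) = (y + (5 + y)/(14 + 6))*(y + 1962) - y = (y + (5 + y)/20)*(1962 + y) - y = (y + (5 + y)*(1/20))*(1962 + y) - y = (y + (1/4 + y/20))*(1962 + y) - y = (1/4 + 21*y/20)*(1962 + y) - y = (1962 + y)*(1/4 + 21*y/20) - y = -y + (1962 + y)*(1/4 + 21*y/20))
r + h(-955) = 4300333 + (981/2 + (21/20)*(-955)**2 + (41187/20)*(-955)) = 4300333 + (981/2 + (21/20)*912025 - 7866717/4) = 4300333 + (981/2 + 3830505/4 - 7866717/4) = 4300333 - 2017125/2 = 6583541/2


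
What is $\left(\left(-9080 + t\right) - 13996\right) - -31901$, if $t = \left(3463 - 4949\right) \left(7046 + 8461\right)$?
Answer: $-23034577$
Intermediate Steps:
$t = -23043402$ ($t = \left(-1486\right) 15507 = -23043402$)
$\left(\left(-9080 + t\right) - 13996\right) - -31901 = \left(\left(-9080 - 23043402\right) - 13996\right) - -31901 = \left(-23052482 - 13996\right) + 31901 = -23066478 + 31901 = -23034577$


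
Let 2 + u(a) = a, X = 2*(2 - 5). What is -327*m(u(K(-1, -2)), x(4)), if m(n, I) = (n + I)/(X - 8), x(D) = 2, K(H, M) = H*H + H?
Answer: 0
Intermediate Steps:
K(H, M) = H + H**2 (K(H, M) = H**2 + H = H + H**2)
X = -6 (X = 2*(-3) = -6)
u(a) = -2 + a
m(n, I) = -I/14 - n/14 (m(n, I) = (n + I)/(-6 - 8) = (I + n)/(-14) = (I + n)*(-1/14) = -I/14 - n/14)
-327*m(u(K(-1, -2)), x(4)) = -327*(-1/14*2 - (-2 - (1 - 1))/14) = -327*(-1/7 - (-2 - 1*0)/14) = -327*(-1/7 - (-2 + 0)/14) = -327*(-1/7 - 1/14*(-2)) = -327*(-1/7 + 1/7) = -327*0 = 0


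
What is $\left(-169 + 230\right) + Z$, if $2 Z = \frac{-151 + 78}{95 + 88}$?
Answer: $\frac{22253}{366} \approx 60.801$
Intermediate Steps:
$Z = - \frac{73}{366}$ ($Z = \frac{\left(-151 + 78\right) \frac{1}{95 + 88}}{2} = \frac{\left(-73\right) \frac{1}{183}}{2} = \frac{1}{2} \left(- \frac{73}{183}\right) = - \frac{73}{366} \approx -0.19945$)
$\left(-169 + 230\right) + Z = \left(-169 + 230\right) - \frac{73}{366} = 61 - \frac{73}{366} = \frac{22253}{366}$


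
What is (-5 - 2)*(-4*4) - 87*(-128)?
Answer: 11248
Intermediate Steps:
(-5 - 2)*(-4*4) - 87*(-128) = -7*(-16) + 11136 = 112 + 11136 = 11248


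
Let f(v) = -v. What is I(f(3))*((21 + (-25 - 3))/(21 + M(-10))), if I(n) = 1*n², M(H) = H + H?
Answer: -63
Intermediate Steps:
M(H) = 2*H
I(n) = n²
I(f(3))*((21 + (-25 - 3))/(21 + M(-10))) = (-1*3)²*((21 + (-25 - 3))/(21 + 2*(-10))) = (-3)²*((21 - 28)/(21 - 20)) = 9*(-7/1) = 9*(-7*1) = 9*(-7) = -63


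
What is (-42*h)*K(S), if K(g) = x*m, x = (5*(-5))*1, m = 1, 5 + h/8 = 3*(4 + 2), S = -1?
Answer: 109200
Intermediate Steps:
h = 104 (h = -40 + 8*(3*(4 + 2)) = -40 + 8*(3*6) = -40 + 8*18 = -40 + 144 = 104)
x = -25 (x = -25*1 = -25)
K(g) = -25 (K(g) = -25*1 = -25)
(-42*h)*K(S) = -42*104*(-25) = -4368*(-25) = 109200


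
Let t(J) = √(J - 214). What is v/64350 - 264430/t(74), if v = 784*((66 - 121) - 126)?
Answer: -70952/32175 + 26443*I*√35/7 ≈ -2.2052 + 22348.0*I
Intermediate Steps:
t(J) = √(-214 + J)
v = -141904 (v = 784*(-55 - 126) = 784*(-181) = -141904)
v/64350 - 264430/t(74) = -141904/64350 - 264430/√(-214 + 74) = -141904*1/64350 - 264430*(-I*√35/70) = -70952/32175 - 264430*(-I*√35/70) = -70952/32175 - (-26443)*I*√35/7 = -70952/32175 + 26443*I*√35/7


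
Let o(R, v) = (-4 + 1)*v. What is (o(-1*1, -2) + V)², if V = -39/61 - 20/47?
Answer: 200194201/8219689 ≈ 24.355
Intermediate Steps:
o(R, v) = -3*v
V = -3053/2867 (V = -39*1/61 - 20*1/47 = -39/61 - 20/47 = -3053/2867 ≈ -1.0649)
(o(-1*1, -2) + V)² = (-3*(-2) - 3053/2867)² = (6 - 3053/2867)² = (14149/2867)² = 200194201/8219689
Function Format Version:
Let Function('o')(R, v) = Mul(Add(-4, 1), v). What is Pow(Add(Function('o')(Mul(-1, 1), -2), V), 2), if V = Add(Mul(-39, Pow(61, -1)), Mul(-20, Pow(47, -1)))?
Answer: Rational(200194201, 8219689) ≈ 24.355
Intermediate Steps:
Function('o')(R, v) = Mul(-3, v)
V = Rational(-3053, 2867) (V = Add(Mul(-39, Rational(1, 61)), Mul(-20, Rational(1, 47))) = Add(Rational(-39, 61), Rational(-20, 47)) = Rational(-3053, 2867) ≈ -1.0649)
Pow(Add(Function('o')(Mul(-1, 1), -2), V), 2) = Pow(Add(Mul(-3, -2), Rational(-3053, 2867)), 2) = Pow(Add(6, Rational(-3053, 2867)), 2) = Pow(Rational(14149, 2867), 2) = Rational(200194201, 8219689)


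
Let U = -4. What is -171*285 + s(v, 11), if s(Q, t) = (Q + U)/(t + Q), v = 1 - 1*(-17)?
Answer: -1413301/29 ≈ -48735.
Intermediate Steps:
v = 18 (v = 1 + 17 = 18)
s(Q, t) = (-4 + Q)/(Q + t) (s(Q, t) = (Q - 4)/(t + Q) = (-4 + Q)/(Q + t))
-171*285 + s(v, 11) = -171*285 + (-4 + 18)/(18 + 11) = -48735 + 14/29 = -1413301/29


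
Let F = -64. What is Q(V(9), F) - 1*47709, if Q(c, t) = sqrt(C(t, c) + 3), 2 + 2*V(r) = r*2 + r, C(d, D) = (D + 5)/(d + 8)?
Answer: -47709 + sqrt(43)/4 ≈ -47707.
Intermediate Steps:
C(d, D) = (5 + D)/(8 + d)
V(r) = -1 + 3*r/2 (V(r) = -1 + (r*2 + r)/2 = -1 + (2*r + r)/2 = -1 + (3*r)/2 = -1 + 3*r/2)
Q(c, t) = sqrt(3 + (5 + c)/(8 + t)) (Q(c, t) = sqrt((5 + c)/(8 + t) + 3) = sqrt(3 + (5 + c)/(8 + t)))
Q(V(9), F) - 1*47709 = sqrt((29 + (-1 + (3/2)*9) + 3*(-64))/(8 - 64)) - 1*47709 = sqrt((29 + (-1 + 27/2) - 192)/(-56)) - 47709 = sqrt(-(29 + 25/2 - 192)/56) - 47709 = sqrt(-1/56*(-301/2)) - 47709 = sqrt(43/16) - 47709 = sqrt(43)/4 - 47709 = -47709 + sqrt(43)/4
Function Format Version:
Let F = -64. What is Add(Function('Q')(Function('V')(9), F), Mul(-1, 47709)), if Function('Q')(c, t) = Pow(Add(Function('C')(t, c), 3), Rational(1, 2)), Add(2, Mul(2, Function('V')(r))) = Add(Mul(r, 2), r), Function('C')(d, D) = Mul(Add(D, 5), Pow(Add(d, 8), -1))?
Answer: Add(-47709, Mul(Rational(1, 4), Pow(43, Rational(1, 2)))) ≈ -47707.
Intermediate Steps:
Function('C')(d, D) = Mul(Pow(Add(8, d), -1), Add(5, D)) (Function('C')(d, D) = Mul(Add(5, D), Pow(Add(8, d), -1)) = Mul(Pow(Add(8, d), -1), Add(5, D)))
Function('V')(r) = Add(-1, Mul(Rational(3, 2), r)) (Function('V')(r) = Add(-1, Mul(Rational(1, 2), Add(Mul(r, 2), r))) = Add(-1, Mul(Rational(1, 2), Add(Mul(2, r), r))) = Add(-1, Mul(Rational(1, 2), Mul(3, r))) = Add(-1, Mul(Rational(3, 2), r)))
Function('Q')(c, t) = Pow(Add(3, Mul(Pow(Add(8, t), -1), Add(5, c))), Rational(1, 2)) (Function('Q')(c, t) = Pow(Add(Mul(Pow(Add(8, t), -1), Add(5, c)), 3), Rational(1, 2)) = Pow(Add(3, Mul(Pow(Add(8, t), -1), Add(5, c))), Rational(1, 2)))
Add(Function('Q')(Function('V')(9), F), Mul(-1, 47709)) = Add(Pow(Mul(Pow(Add(8, -64), -1), Add(29, Add(-1, Mul(Rational(3, 2), 9)), Mul(3, -64))), Rational(1, 2)), Mul(-1, 47709)) = Add(Pow(Mul(Pow(-56, -1), Add(29, Add(-1, Rational(27, 2)), -192)), Rational(1, 2)), -47709) = Add(Pow(Mul(Rational(-1, 56), Add(29, Rational(25, 2), -192)), Rational(1, 2)), -47709) = Add(Pow(Mul(Rational(-1, 56), Rational(-301, 2)), Rational(1, 2)), -47709) = Add(Pow(Rational(43, 16), Rational(1, 2)), -47709) = Add(Mul(Rational(1, 4), Pow(43, Rational(1, 2))), -47709) = Add(-47709, Mul(Rational(1, 4), Pow(43, Rational(1, 2))))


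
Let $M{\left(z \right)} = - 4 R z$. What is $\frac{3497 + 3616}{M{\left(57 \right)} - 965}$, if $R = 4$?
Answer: $- \frac{7113}{1877} \approx -3.7896$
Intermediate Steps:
$M{\left(z \right)} = - 16 z$ ($M{\left(z \right)} = \left(-4\right) 4 z = - 16 z$)
$\frac{3497 + 3616}{M{\left(57 \right)} - 965} = \frac{3497 + 3616}{\left(-16\right) 57 - 965} = \frac{7113}{-912 - 965} = \frac{7113}{-1877} = 7113 \left(- \frac{1}{1877}\right) = - \frac{7113}{1877}$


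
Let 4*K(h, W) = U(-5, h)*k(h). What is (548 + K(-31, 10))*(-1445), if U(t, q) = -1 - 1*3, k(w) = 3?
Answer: -787525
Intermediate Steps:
U(t, q) = -4 (U(t, q) = -1 - 3 = -4)
K(h, W) = -3 (K(h, W) = (-4*3)/4 = (¼)*(-12) = -3)
(548 + K(-31, 10))*(-1445) = (548 - 3)*(-1445) = 545*(-1445) = -787525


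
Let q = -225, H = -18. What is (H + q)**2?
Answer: 59049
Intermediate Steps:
(H + q)**2 = (-18 - 225)**2 = (-243)**2 = 59049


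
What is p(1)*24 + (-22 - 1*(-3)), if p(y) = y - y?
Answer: -19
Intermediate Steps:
p(y) = 0
p(1)*24 + (-22 - 1*(-3)) = 0*24 + (-22 - 1*(-3)) = 0 + (-22 + 3) = 0 - 19 = -19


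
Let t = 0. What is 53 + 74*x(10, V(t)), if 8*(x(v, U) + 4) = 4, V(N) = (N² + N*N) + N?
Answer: -206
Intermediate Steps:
V(N) = N + 2*N² (V(N) = (N² + N²) + N = 2*N² + N = N + 2*N²)
x(v, U) = -7/2 (x(v, U) = -4 + (⅛)*4 = -4 + ½ = -7/2)
53 + 74*x(10, V(t)) = 53 + 74*(-7/2) = 53 - 259 = -206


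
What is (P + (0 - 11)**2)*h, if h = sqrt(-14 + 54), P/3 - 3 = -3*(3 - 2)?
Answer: 242*sqrt(10) ≈ 765.27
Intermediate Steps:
P = 0 (P = 9 + 3*(-3*(3 - 2)) = 9 + 3*(-3*1) = 9 + 3*(-3) = 9 - 9 = 0)
h = 2*sqrt(10) (h = sqrt(40) = 2*sqrt(10) ≈ 6.3246)
(P + (0 - 11)**2)*h = (0 + (0 - 11)**2)*(2*sqrt(10)) = (0 + (-11)**2)*(2*sqrt(10)) = (0 + 121)*(2*sqrt(10)) = 121*(2*sqrt(10)) = 242*sqrt(10)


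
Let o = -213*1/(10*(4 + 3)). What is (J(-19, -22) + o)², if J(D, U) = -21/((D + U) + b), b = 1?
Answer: 19881/3136 ≈ 6.3396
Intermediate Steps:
J(D, U) = -21/(1 + D + U) (J(D, U) = -21/((D + U) + 1) = -21/(1 + D + U))
o = -213/70 (o = -213/(10*7) = -213/70 ≈ -3.0429)
(J(-19, -22) + o)² = (-21/(1 - 19 - 22) - 213/70)² = (-21/(-40) - 213/70)² = (-21*(-1/40) - 213/70)² = (21/40 - 213/70)² = (-141/56)² = 19881/3136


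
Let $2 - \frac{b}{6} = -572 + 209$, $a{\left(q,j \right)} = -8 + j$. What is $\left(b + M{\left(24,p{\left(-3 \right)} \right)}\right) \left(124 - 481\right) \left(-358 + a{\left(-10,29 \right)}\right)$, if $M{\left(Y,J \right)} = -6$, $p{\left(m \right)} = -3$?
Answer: $262754856$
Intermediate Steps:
$b = 2190$ ($b = 12 - 6 \left(-572 + 209\right) = 12 - -2178 = 12 + 2178 = 2190$)
$\left(b + M{\left(24,p{\left(-3 \right)} \right)}\right) \left(124 - 481\right) \left(-358 + a{\left(-10,29 \right)}\right) = \left(2190 - 6\right) \left(124 - 481\right) \left(-358 + \left(-8 + 29\right)\right) = 2184 \left(- 357 \left(-358 + 21\right)\right) = 2184 \left(\left(-357\right) \left(-337\right)\right) = 2184 \cdot 120309 = 262754856$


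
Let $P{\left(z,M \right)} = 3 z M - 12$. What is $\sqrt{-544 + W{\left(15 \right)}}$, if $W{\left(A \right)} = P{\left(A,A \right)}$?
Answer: $\sqrt{119} \approx 10.909$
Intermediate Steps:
$P{\left(z,M \right)} = -12 + 3 M z$ ($P{\left(z,M \right)} = 3 M z - 12 = -12 + 3 M z$)
$W{\left(A \right)} = -12 + 3 A^{2}$ ($W{\left(A \right)} = -12 + 3 A A = -12 + 3 A^{2}$)
$\sqrt{-544 + W{\left(15 \right)}} = \sqrt{-544 - \left(12 - 3 \cdot 15^{2}\right)} = \sqrt{-544 + \left(-12 + 3 \cdot 225\right)} = \sqrt{-544 + \left(-12 + 675\right)} = \sqrt{-544 + 663} = \sqrt{119}$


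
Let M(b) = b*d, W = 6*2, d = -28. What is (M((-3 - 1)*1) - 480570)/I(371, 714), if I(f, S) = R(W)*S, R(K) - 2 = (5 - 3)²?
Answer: -240229/2142 ≈ -112.15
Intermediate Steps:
W = 12
M(b) = -28*b (M(b) = b*(-28) = -28*b)
R(K) = 6 (R(K) = 2 + (5 - 3)² = 2 + 2² = 2 + 4 = 6)
I(f, S) = 6*S
(M((-3 - 1)*1) - 480570)/I(371, 714) = (-28*(-3 - 1) - 480570)/((6*714)) = (-(-112) - 480570)/4284 = (-28*(-4) - 480570)*(1/4284) = (112 - 480570)*(1/4284) = -480458*1/4284 = -240229/2142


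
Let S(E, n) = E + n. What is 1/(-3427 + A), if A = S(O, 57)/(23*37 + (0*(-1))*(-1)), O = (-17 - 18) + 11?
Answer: -851/2916344 ≈ -0.00029180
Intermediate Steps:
O = -24 (O = -35 + 11 = -24)
A = 33/851 (A = (-24 + 57)/(23*37 + (0*(-1))*(-1)) = 33/(851 + 0*(-1)) = 33/(851 + 0) = 33/851 ≈ 0.038778)
1/(-3427 + A) = 1/(-3427 + 33/851) = 1/(-2916344/851) = -851/2916344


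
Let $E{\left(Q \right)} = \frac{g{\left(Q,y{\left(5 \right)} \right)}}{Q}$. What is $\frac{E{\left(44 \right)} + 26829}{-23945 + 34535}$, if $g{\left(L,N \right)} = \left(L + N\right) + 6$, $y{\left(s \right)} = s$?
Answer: $\frac{107321}{42360} \approx 2.5335$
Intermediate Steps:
$g{\left(L,N \right)} = 6 + L + N$
$E{\left(Q \right)} = \frac{11 + Q}{Q}$ ($E{\left(Q \right)} = \frac{6 + Q + 5}{Q} = \frac{11 + Q}{Q}$)
$\frac{E{\left(44 \right)} + 26829}{-23945 + 34535} = \frac{\frac{11 + 44}{44} + 26829}{-23945 + 34535} = \frac{\frac{1}{44} \cdot 55 + 26829}{10590} = \left(\frac{5}{4} + 26829\right) \frac{1}{10590} = \frac{107321}{4} \cdot \frac{1}{10590} = \frac{107321}{42360}$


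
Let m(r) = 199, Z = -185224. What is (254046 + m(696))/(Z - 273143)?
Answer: -254245/458367 ≈ -0.55468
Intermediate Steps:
(254046 + m(696))/(Z - 273143) = (254046 + 199)/(-185224 - 273143) = 254245/(-458367) = 254245*(-1/458367) = -254245/458367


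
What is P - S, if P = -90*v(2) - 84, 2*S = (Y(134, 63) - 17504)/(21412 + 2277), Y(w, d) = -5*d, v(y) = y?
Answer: -12489973/47378 ≈ -263.62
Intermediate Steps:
S = -17819/47378 (S = ((-5*63 - 17504)/(21412 + 2277))/2 = ((-315 - 17504)/23689)/2 = (-17819*1/23689)/2 = (½)*(-17819/23689) = -17819/47378 ≈ -0.37610)
P = -264 (P = -90*2 - 84 = -180 - 84 = -264)
P - S = -264 - 1*(-17819/47378) = -264 + 17819/47378 = -12489973/47378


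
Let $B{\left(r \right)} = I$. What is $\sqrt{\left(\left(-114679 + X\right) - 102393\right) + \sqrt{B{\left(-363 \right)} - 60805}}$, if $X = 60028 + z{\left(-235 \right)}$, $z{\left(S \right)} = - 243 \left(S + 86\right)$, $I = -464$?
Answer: $\sqrt{-120837 + i \sqrt{61269}} \approx 0.356 + 347.62 i$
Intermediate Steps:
$z{\left(S \right)} = -20898 - 243 S$ ($z{\left(S \right)} = - 243 \left(86 + S\right) = -20898 - 243 S$)
$B{\left(r \right)} = -464$
$X = 96235$ ($X = 60028 - -36207 = 60028 + \left(-20898 + 57105\right) = 60028 + 36207 = 96235$)
$\sqrt{\left(\left(-114679 + X\right) - 102393\right) + \sqrt{B{\left(-363 \right)} - 60805}} = \sqrt{\left(\left(-114679 + 96235\right) - 102393\right) + \sqrt{-464 - 60805}} = \sqrt{\left(-18444 - 102393\right) + \sqrt{-61269}} = \sqrt{-120837 + i \sqrt{61269}}$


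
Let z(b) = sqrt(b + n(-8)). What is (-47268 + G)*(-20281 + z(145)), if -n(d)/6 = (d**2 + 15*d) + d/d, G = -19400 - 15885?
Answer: 1674257393 - 412765*sqrt(19) ≈ 1.6725e+9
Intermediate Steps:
G = -35285
n(d) = -6 - 90*d - 6*d**2 (n(d) = -6*((d**2 + 15*d) + d/d) = -6*((d**2 + 15*d) + 1) = -6*(1 + d**2 + 15*d) = -6 - 90*d - 6*d**2)
z(b) = sqrt(330 + b) (z(b) = sqrt(b + (-6 - 90*(-8) - 6*(-8)**2)) = sqrt(b + (-6 + 720 - 6*64)) = sqrt(b + (-6 + 720 - 384)) = sqrt(b + 330) = sqrt(330 + b))
(-47268 + G)*(-20281 + z(145)) = (-47268 - 35285)*(-20281 + sqrt(330 + 145)) = -82553*(-20281 + sqrt(475)) = -82553*(-20281 + 5*sqrt(19)) = 1674257393 - 412765*sqrt(19)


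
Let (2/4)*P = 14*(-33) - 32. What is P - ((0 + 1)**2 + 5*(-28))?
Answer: -849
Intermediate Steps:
P = -988 (P = 2*(14*(-33) - 32) = 2*(-462 - 32) = 2*(-494) = -988)
P - ((0 + 1)**2 + 5*(-28)) = -988 - ((0 + 1)**2 + 5*(-28)) = -988 - (1**2 - 140) = -988 - (1 - 140) = -988 - 1*(-139) = -988 + 139 = -849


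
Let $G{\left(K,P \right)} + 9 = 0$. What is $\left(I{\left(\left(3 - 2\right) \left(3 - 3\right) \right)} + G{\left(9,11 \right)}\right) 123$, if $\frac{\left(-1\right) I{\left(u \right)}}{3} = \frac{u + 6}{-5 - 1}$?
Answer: $-738$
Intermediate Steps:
$G{\left(K,P \right)} = -9$ ($G{\left(K,P \right)} = -9 + 0 = -9$)
$I{\left(u \right)} = 3 + \frac{u}{2}$ ($I{\left(u \right)} = - 3 \frac{u + 6}{-5 - 1} = - 3 \frac{6 + u}{-6} = - 3 \left(6 + u\right) \left(- \frac{1}{6}\right) = - 3 \left(-1 - \frac{u}{6}\right) = 3 + \frac{u}{2}$)
$\left(I{\left(\left(3 - 2\right) \left(3 - 3\right) \right)} + G{\left(9,11 \right)}\right) 123 = \left(\left(3 + \frac{\left(3 - 2\right) \left(3 - 3\right)}{2}\right) - 9\right) 123 = \left(\left(3 + \frac{1 \cdot 0}{2}\right) - 9\right) 123 = \left(\left(3 + \frac{1}{2} \cdot 0\right) - 9\right) 123 = \left(\left(3 + 0\right) - 9\right) 123 = \left(3 - 9\right) 123 = \left(-6\right) 123 = -738$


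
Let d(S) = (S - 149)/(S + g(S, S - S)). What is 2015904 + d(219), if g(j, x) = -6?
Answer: 429387622/213 ≈ 2.0159e+6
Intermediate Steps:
d(S) = (-149 + S)/(-6 + S) (d(S) = (S - 149)/(S - 6) = (-149 + S)/(-6 + S))
2015904 + d(219) = 2015904 + (-149 + 219)/(-6 + 219) = 2015904 + 70/213 = 429387622/213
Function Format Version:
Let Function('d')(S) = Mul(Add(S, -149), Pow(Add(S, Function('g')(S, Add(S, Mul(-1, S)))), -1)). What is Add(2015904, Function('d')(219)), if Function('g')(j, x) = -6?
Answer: Rational(429387622, 213) ≈ 2.0159e+6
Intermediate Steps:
Function('d')(S) = Mul(Pow(Add(-6, S), -1), Add(-149, S)) (Function('d')(S) = Mul(Add(S, -149), Pow(Add(S, -6), -1)) = Mul(Add(-149, S), Pow(Add(-6, S), -1)) = Mul(Pow(Add(-6, S), -1), Add(-149, S)))
Add(2015904, Function('d')(219)) = Add(2015904, Mul(Pow(Add(-6, 219), -1), Add(-149, 219))) = Add(2015904, Mul(Pow(213, -1), 70)) = Add(2015904, Mul(Rational(1, 213), 70)) = Add(2015904, Rational(70, 213)) = Rational(429387622, 213)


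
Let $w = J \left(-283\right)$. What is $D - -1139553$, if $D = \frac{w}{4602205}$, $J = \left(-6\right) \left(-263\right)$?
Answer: $\frac{5244456067791}{4602205} \approx 1.1396 \cdot 10^{6}$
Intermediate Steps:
$J = 1578$
$w = -446574$ ($w = 1578 \left(-283\right) = -446574$)
$D = - \frac{446574}{4602205} \approx -0.097035$
$D - -1139553 = - \frac{446574}{4602205} - -1139553 = - \frac{446574}{4602205} + 1139553 = \frac{5244456067791}{4602205}$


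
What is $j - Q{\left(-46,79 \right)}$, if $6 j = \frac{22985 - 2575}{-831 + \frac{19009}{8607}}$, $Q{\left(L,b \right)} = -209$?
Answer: $\frac{1461604127}{7133408} \approx 204.9$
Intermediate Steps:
$j = - \frac{29278145}{7133408}$ ($j = \frac{\left(22985 - 2575\right) \frac{1}{-831 + \frac{19009}{8607}}}{6} = \frac{20410 \frac{1}{-831 + 19009 \cdot \frac{1}{8607}}}{6} = \frac{20410 \frac{1}{-831 + \frac{19009}{8607}}}{6} = \frac{20410 \frac{1}{- \frac{7133408}{8607}}}{6} = \frac{20410 \left(- \frac{8607}{7133408}\right)}{6} = \frac{1}{6} \left(- \frac{87834435}{3566704}\right) = - \frac{29278145}{7133408} \approx -4.1044$)
$j - Q{\left(-46,79 \right)} = - \frac{29278145}{7133408} - -209 = - \frac{29278145}{7133408} + 209 = \frac{1461604127}{7133408}$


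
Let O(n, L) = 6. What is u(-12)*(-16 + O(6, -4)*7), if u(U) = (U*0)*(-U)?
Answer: 0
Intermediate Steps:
u(U) = 0 (u(U) = 0*(-U) = 0)
u(-12)*(-16 + O(6, -4)*7) = 0*(-16 + 6*7) = 0*(-16 + 42) = 0*26 = 0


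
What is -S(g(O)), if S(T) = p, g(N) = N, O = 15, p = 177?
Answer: -177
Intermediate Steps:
S(T) = 177
-S(g(O)) = -1*177 = -177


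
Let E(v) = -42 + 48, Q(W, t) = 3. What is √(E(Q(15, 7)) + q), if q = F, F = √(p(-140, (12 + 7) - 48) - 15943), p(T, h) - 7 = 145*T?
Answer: √(6 + 2*I*√9059) ≈ 9.9109 + 9.6034*I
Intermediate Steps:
E(v) = 6
p(T, h) = 7 + 145*T
F = 2*I*√9059 (F = √((7 + 145*(-140)) - 15943) = √((7 - 20300) - 15943) = √(-20293 - 15943) = √(-36236) = 2*I*√9059 ≈ 190.36*I)
q = 2*I*√9059 ≈ 190.36*I
√(E(Q(15, 7)) + q) = √(6 + 2*I*√9059)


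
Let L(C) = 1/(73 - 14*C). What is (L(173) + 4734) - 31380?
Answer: -62591455/2349 ≈ -26646.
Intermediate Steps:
(L(173) + 4734) - 31380 = (-1/(-73 + 14*173) + 4734) - 31380 = (-1/(-73 + 2422) + 4734) - 31380 = (-1/2349 + 4734) - 31380 = 11120165/2349 - 31380 = -62591455/2349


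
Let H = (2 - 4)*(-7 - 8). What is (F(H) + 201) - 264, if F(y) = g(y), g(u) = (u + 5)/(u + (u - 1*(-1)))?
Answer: -3808/61 ≈ -62.426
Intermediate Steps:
H = 30 (H = -2*(-15) = 30)
g(u) = (5 + u)/(1 + 2*u) (g(u) = (5 + u)/(u + (u + 1)) = (5 + u)/(u + (1 + u)) = (5 + u)/(1 + 2*u))
F(y) = (5 + y)/(1 + 2*y)
(F(H) + 201) - 264 = ((5 + 30)/(1 + 2*30) + 201) - 264 = (35/(1 + 60) + 201) - 264 = (35/61 + 201) - 264 = 12296/61 - 264 = -3808/61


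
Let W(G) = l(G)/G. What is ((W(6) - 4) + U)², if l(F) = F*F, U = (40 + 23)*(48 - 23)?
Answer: 2486929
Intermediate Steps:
U = 1575 (U = 63*25 = 1575)
l(F) = F²
W(G) = G (W(G) = G²/G = G)
((W(6) - 4) + U)² = ((6 - 4) + 1575)² = (2 + 1575)² = 1577² = 2486929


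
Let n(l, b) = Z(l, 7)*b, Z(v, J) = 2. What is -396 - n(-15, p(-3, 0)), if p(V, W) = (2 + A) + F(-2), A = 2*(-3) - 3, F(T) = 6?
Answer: -394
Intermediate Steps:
A = -9 (A = -6 - 3 = -9)
p(V, W) = -1 (p(V, W) = (2 - 9) + 6 = -7 + 6 = -1)
n(l, b) = 2*b
-396 - n(-15, p(-3, 0)) = -396 - 2*(-1) = -396 - 1*(-2) = -396 + 2 = -394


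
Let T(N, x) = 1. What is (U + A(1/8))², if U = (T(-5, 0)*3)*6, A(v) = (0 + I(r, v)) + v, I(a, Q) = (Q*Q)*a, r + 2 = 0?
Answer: 335241/1024 ≈ 327.38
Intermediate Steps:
r = -2 (r = -2 + 0 = -2)
I(a, Q) = a*Q² (I(a, Q) = Q²*a = a*Q²)
A(v) = v - 2*v² (A(v) = (0 - 2*v²) + v = -2*v² + v = v - 2*v²)
U = 18 (U = (1*3)*6 = 3*6 = 18)
(U + A(1/8))² = (18 + (1 - 2/8)/8)² = (18 + (1 - 2*⅛)/8)² = (18 + (1 - ¼)/8)² = (18 + (⅛)*(¾))² = (18 + 3/32)² = (579/32)² = 335241/1024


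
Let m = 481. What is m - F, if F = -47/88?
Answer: 42375/88 ≈ 481.53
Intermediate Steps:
F = -47/88 (F = -47*1/88 = -47/88 ≈ -0.53409)
m - F = 481 - 1*(-47/88) = 481 + 47/88 = 42375/88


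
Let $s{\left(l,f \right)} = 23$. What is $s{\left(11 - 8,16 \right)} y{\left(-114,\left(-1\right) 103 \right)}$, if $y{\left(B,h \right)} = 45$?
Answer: $1035$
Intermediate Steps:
$s{\left(11 - 8,16 \right)} y{\left(-114,\left(-1\right) 103 \right)} = 23 \cdot 45 = 1035$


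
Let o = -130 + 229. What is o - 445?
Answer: -346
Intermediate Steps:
o = 99
o - 445 = 99 - 445 = -346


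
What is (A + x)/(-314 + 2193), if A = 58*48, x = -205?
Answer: 2579/1879 ≈ 1.3725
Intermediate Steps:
A = 2784
(A + x)/(-314 + 2193) = (2784 - 205)/(-314 + 2193) = 2579/1879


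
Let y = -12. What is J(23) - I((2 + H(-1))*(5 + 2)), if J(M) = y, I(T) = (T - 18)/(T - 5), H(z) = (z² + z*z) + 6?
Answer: -64/5 ≈ -12.800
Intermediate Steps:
H(z) = 6 + 2*z² (H(z) = (z² + z²) + 6 = 2*z² + 6 = 6 + 2*z²)
I(T) = (-18 + T)/(-5 + T)
J(M) = -12
J(23) - I((2 + H(-1))*(5 + 2)) = -12 - (-18 + (2 + (6 + 2*(-1)²))*(5 + 2))/(-5 + (2 + (6 + 2*(-1)²))*(5 + 2)) = -12 - (-18 + (2 + (6 + 2*1))*7)/(-5 + (2 + (6 + 2*1))*7) = -12 - (-18 + (2 + (6 + 2))*7)/(-5 + (2 + (6 + 2))*7) = -12 - (-18 + (2 + 8)*7)/(-5 + (2 + 8)*7) = -12 - (-18 + 10*7)/(-5 + 10*7) = -12 - (-18 + 70)/(-5 + 70) = -12 - 52/65 = -12 - 1*⅘ = -12 - ⅘ = -64/5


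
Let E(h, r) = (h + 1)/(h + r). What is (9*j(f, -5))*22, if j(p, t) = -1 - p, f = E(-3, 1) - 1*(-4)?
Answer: -1188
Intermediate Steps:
E(h, r) = (1 + h)/(h + r)
f = 5 (f = (1 - 3)/(-3 + 1) - 1*(-4) = -2/(-2) + 4 = -½*(-2) + 4 = 1 + 4 = 5)
(9*j(f, -5))*22 = (9*(-1 - 1*5))*22 = (9*(-1 - 5))*22 = (9*(-6))*22 = -54*22 = -1188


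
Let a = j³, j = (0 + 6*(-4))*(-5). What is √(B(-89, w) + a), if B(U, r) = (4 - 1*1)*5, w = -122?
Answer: √1728015 ≈ 1314.5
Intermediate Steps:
j = 120 (j = (0 - 24)*(-5) = -24*(-5) = 120)
a = 1728000 (a = 120³ = 1728000)
B(U, r) = 15 (B(U, r) = (4 - 1)*5 = 3*5 = 15)
√(B(-89, w) + a) = √(15 + 1728000) = √1728015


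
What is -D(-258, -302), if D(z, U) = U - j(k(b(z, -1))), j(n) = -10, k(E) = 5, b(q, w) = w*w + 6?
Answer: 292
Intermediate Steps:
b(q, w) = 6 + w² (b(q, w) = w² + 6 = 6 + w²)
D(z, U) = 10 + U (D(z, U) = U - 1*(-10) = U + 10 = 10 + U)
-D(-258, -302) = -(10 - 302) = -1*(-292) = 292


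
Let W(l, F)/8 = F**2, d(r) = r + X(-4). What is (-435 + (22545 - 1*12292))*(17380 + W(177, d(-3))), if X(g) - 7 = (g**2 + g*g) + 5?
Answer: 302669304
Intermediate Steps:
X(g) = 12 + 2*g**2 (X(g) = 7 + ((g**2 + g*g) + 5) = 7 + ((g**2 + g**2) + 5) = 7 + (2*g**2 + 5) = 7 + (5 + 2*g**2) = 12 + 2*g**2)
d(r) = 44 + r (d(r) = r + (12 + 2*(-4)**2) = r + (12 + 2*16) = r + (12 + 32) = r + 44 = 44 + r)
W(l, F) = 8*F**2
(-435 + (22545 - 1*12292))*(17380 + W(177, d(-3))) = (-435 + (22545 - 1*12292))*(17380 + 8*(44 - 3)**2) = (-435 + (22545 - 12292))*(17380 + 8*41**2) = (-435 + 10253)*(17380 + 8*1681) = 9818*(17380 + 13448) = 9818*30828 = 302669304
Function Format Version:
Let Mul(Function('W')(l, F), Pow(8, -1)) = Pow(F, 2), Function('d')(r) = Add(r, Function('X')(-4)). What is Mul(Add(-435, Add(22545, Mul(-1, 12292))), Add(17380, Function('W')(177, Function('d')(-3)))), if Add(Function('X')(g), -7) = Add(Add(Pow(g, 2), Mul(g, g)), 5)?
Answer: 302669304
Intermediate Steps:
Function('X')(g) = Add(12, Mul(2, Pow(g, 2))) (Function('X')(g) = Add(7, Add(Add(Pow(g, 2), Mul(g, g)), 5)) = Add(7, Add(Add(Pow(g, 2), Pow(g, 2)), 5)) = Add(7, Add(Mul(2, Pow(g, 2)), 5)) = Add(7, Add(5, Mul(2, Pow(g, 2)))) = Add(12, Mul(2, Pow(g, 2))))
Function('d')(r) = Add(44, r) (Function('d')(r) = Add(r, Add(12, Mul(2, Pow(-4, 2)))) = Add(r, Add(12, Mul(2, 16))) = Add(r, Add(12, 32)) = Add(r, 44) = Add(44, r))
Function('W')(l, F) = Mul(8, Pow(F, 2))
Mul(Add(-435, Add(22545, Mul(-1, 12292))), Add(17380, Function('W')(177, Function('d')(-3)))) = Mul(Add(-435, Add(22545, Mul(-1, 12292))), Add(17380, Mul(8, Pow(Add(44, -3), 2)))) = Mul(Add(-435, Add(22545, -12292)), Add(17380, Mul(8, Pow(41, 2)))) = Mul(Add(-435, 10253), Add(17380, Mul(8, 1681))) = Mul(9818, Add(17380, 13448)) = Mul(9818, 30828) = 302669304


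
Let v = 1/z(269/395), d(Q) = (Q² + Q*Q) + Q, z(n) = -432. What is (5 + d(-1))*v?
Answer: -1/72 ≈ -0.013889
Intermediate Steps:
d(Q) = Q + 2*Q² (d(Q) = (Q² + Q²) + Q = 2*Q² + Q = Q + 2*Q²)
v = -1/432 (v = 1/(-432) = -1/432 ≈ -0.0023148)
(5 + d(-1))*v = (5 - (1 + 2*(-1)))*(-1/432) = (5 - (1 - 2))*(-1/432) = (5 - 1*(-1))*(-1/432) = (5 + 1)*(-1/432) = 6*(-1/432) = -1/72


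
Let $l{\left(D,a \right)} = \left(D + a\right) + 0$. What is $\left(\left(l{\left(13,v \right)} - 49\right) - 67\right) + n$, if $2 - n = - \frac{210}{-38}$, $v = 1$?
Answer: $- \frac{2005}{19} \approx -105.53$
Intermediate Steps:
$n = - \frac{67}{19}$ ($n = 2 - - \frac{210}{-38} = 2 - \left(-210\right) \left(- \frac{1}{38}\right) = 2 - \frac{105}{19} = - \frac{67}{19} \approx -3.5263$)
$l{\left(D,a \right)} = D + a$
$\left(\left(l{\left(13,v \right)} - 49\right) - 67\right) + n = \left(\left(\left(13 + 1\right) - 49\right) - 67\right) - \frac{67}{19} = \left(\left(14 - 49\right) - 67\right) - \frac{67}{19} = \left(-35 - 67\right) - \frac{67}{19} = -102 - \frac{67}{19} = - \frac{2005}{19}$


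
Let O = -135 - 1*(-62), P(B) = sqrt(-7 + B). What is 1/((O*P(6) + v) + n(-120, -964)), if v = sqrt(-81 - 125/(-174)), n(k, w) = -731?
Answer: -174/(127194 + 12702*I - I*sqrt(2430606)) ≈ -0.0013576 + 0.00011893*I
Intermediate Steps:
v = I*sqrt(2430606)/174 (v = sqrt(-81 - 125*(-1/174)) = sqrt(-81 + 125/174) = sqrt(-13969/174) = I*sqrt(2430606)/174 ≈ 8.96*I)
O = -73 (O = -135 + 62 = -73)
1/((O*P(6) + v) + n(-120, -964)) = 1/((-73*sqrt(-7 + 6) + I*sqrt(2430606)/174) - 731) = 1/((-73*I + I*sqrt(2430606)/174) - 731) = 1/(-731 - 73*I + I*sqrt(2430606)/174)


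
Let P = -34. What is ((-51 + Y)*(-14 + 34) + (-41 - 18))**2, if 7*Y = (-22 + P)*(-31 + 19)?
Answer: 707281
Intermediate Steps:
Y = 96 (Y = ((-22 - 34)*(-31 + 19))/7 = (-56*(-12))/7 = (1/7)*672 = 96)
((-51 + Y)*(-14 + 34) + (-41 - 18))**2 = ((-51 + 96)*(-14 + 34) + (-41 - 18))**2 = (45*20 - 59)**2 = (900 - 59)**2 = 841**2 = 707281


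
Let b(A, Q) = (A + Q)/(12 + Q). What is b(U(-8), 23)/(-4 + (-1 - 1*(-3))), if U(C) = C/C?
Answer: -12/35 ≈ -0.34286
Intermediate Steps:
U(C) = 1
b(A, Q) = (A + Q)/(12 + Q)
b(U(-8), 23)/(-4 + (-1 - 1*(-3))) = ((1 + 23)/(12 + 23))/(-4 + (-1 - 1*(-3))) = (24/35)/(-4 + (-1 + 3)) = ((1/35)*24)/(-4 + 2) = (24/35)/(-2) = (24/35)*(-½) = -12/35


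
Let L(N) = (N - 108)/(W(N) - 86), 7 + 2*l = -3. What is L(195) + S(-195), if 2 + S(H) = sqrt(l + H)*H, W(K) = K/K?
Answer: -257/85 - 1950*I*sqrt(2) ≈ -3.0235 - 2757.7*I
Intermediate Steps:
W(K) = 1
l = -5 (l = -7/2 + (1/2)*(-3) = -7/2 - 3/2 = -5)
L(N) = 108/85 - N/85 (L(N) = (N - 108)/(1 - 86) = (-108 + N)/(-85) = (-108 + N)*(-1/85) = 108/85 - N/85)
S(H) = -2 + H*sqrt(-5 + H) (S(H) = -2 + sqrt(-5 + H)*H = -2 + H*sqrt(-5 + H))
L(195) + S(-195) = (108/85 - 1/85*195) + (-2 - 195*sqrt(-5 - 195)) = (108/85 - 39/17) + (-2 - 1950*I*sqrt(2)) = -87/85 + (-2 - 1950*I*sqrt(2)) = -257/85 - 1950*I*sqrt(2)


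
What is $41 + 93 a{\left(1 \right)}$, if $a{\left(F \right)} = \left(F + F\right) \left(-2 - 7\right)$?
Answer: $-1633$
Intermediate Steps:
$a{\left(F \right)} = - 18 F$ ($a{\left(F \right)} = 2 F \left(-9\right) = - 18 F$)
$41 + 93 a{\left(1 \right)} = 41 + 93 \left(\left(-18\right) 1\right) = 41 + 93 \left(-18\right) = 41 - 1674 = -1633$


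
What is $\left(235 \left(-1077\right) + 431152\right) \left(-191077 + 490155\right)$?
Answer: $53252931446$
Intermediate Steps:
$\left(235 \left(-1077\right) + 431152\right) \left(-191077 + 490155\right) = \left(-253095 + 431152\right) 299078 = 178057 \cdot 299078 = 53252931446$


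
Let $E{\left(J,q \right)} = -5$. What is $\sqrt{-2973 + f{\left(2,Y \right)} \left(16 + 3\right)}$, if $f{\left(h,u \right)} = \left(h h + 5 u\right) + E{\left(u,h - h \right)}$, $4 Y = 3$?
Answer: $\frac{i \sqrt{11683}}{2} \approx 54.044 i$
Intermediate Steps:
$Y = \frac{3}{4}$ ($Y = \frac{1}{4} \cdot 3 = \frac{3}{4} \approx 0.75$)
$f{\left(h,u \right)} = -5 + h^{2} + 5 u$ ($f{\left(h,u \right)} = \left(h h + 5 u\right) - 5 = \left(h^{2} + 5 u\right) - 5 = -5 + h^{2} + 5 u$)
$\sqrt{-2973 + f{\left(2,Y \right)} \left(16 + 3\right)} = \sqrt{-2973 + \left(-5 + 2^{2} + 5 \cdot \frac{3}{4}\right) \left(16 + 3\right)} = \sqrt{-2973 + \left(-5 + 4 + \frac{15}{4}\right) 19} = \sqrt{-2973 + \frac{11}{4} \cdot 19} = \sqrt{-2973 + \frac{209}{4}} = \sqrt{- \frac{11683}{4}} = \frac{i \sqrt{11683}}{2}$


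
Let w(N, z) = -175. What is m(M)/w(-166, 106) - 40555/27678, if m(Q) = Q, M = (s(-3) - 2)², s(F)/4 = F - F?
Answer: -1029691/691950 ≈ -1.4881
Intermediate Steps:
s(F) = 0 (s(F) = 4*(F - F) = 4*0 = 0)
M = 4 (M = (0 - 2)² = (-2)² = 4)
m(M)/w(-166, 106) - 40555/27678 = 4/(-175) - 40555/27678 = 4*(-1/175) - 40555*1/27678 = -4/175 - 40555/27678 = -1029691/691950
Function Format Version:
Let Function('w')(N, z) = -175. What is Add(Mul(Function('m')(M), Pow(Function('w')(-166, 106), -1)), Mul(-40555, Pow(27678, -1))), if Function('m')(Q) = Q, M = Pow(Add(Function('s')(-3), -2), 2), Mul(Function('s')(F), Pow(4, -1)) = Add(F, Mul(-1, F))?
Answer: Rational(-1029691, 691950) ≈ -1.4881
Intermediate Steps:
Function('s')(F) = 0 (Function('s')(F) = Mul(4, Add(F, Mul(-1, F))) = Mul(4, 0) = 0)
M = 4 (M = Pow(Add(0, -2), 2) = Pow(-2, 2) = 4)
Add(Mul(Function('m')(M), Pow(Function('w')(-166, 106), -1)), Mul(-40555, Pow(27678, -1))) = Add(Mul(4, Pow(-175, -1)), Mul(-40555, Pow(27678, -1))) = Add(Mul(4, Rational(-1, 175)), Mul(-40555, Rational(1, 27678))) = Add(Rational(-4, 175), Rational(-40555, 27678)) = Rational(-1029691, 691950)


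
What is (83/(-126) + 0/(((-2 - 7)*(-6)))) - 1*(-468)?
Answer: 58885/126 ≈ 467.34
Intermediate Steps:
(83/(-126) + 0/(((-2 - 7)*(-6)))) - 1*(-468) = (83*(-1/126) + 0/((-9*(-6)))) + 468 = (-83/126 + 0/54) + 468 = (-83/126 + 0*(1/54)) + 468 = (-83/126 + 0) + 468 = -83/126 + 468 = 58885/126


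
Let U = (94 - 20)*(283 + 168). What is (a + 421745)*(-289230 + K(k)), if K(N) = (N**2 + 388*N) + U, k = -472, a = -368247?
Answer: -11566695584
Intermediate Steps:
U = 33374 (U = 74*451 = 33374)
K(N) = 33374 + N**2 + 388*N (K(N) = (N**2 + 388*N) + 33374 = 33374 + N**2 + 388*N)
(a + 421745)*(-289230 + K(k)) = (-368247 + 421745)*(-289230 + (33374 + (-472)**2 + 388*(-472))) = 53498*(-289230 + (33374 + 222784 - 183136)) = 53498*(-289230 + 73022) = 53498*(-216208) = -11566695584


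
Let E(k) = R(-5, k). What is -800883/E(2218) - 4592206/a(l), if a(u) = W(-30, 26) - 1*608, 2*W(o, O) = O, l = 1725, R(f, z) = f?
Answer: 99897283/595 ≈ 1.6789e+5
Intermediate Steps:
E(k) = -5
W(o, O) = O/2
a(u) = -595 (a(u) = (1/2)*26 - 1*608 = 13 - 608 = -595)
-800883/E(2218) - 4592206/a(l) = -800883/(-5) - 4592206/(-595) = -800883*(-1/5) - 4592206*(-1/595) = 800883/5 + 4592206/595 = 99897283/595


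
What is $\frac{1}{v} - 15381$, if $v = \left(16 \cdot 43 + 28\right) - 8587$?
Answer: $- \frac{121063852}{7871} \approx -15381.0$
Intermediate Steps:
$v = -7871$ ($v = \left(688 + 28\right) - 8587 = 716 - 8587 = -7871$)
$\frac{1}{v} - 15381 = \frac{1}{-7871} - 15381 = - \frac{1}{7871} - 15381 = - \frac{121063852}{7871}$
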